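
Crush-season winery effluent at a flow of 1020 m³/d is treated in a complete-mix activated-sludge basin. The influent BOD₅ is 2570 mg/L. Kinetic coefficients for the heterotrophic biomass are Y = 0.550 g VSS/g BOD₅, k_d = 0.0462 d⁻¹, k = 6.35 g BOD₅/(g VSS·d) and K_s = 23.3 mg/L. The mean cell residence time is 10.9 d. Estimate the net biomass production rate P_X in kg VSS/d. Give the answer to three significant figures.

From the Monod/SRT balance for a CMAS, S = K_s·(1+k_d θ_c)/[θ_c·(Y k − k_d) − 1] = 23.3 × (1 + 0.0462 × 10.9) / [10.9 × (0.550 × 6.35 − 0.0462) − 1] = 35.03 / 36.56 = 0.9581 mg/L.
Observed yield with endogenous decay: Y_obs = Y / (1 + k_d·θ_c) = 0.550 / (1 + 0.0462 × 10.9) = 0.550 / 1.504 = 0.3658 g VSS/g BOD₅.
Substrate removed = Q·(S₀ − S) = 1020 m³/d × (2570 − 0.958) g/m³ = 2.62×10^6 g/d = 2620 kg/d.
Net biomass production P_X = Y_obs × Q·(S₀ − S) = 0.3658 × 2620 = 958.5 kg VSS/d.

P_X ≈ 959 kg VSS/d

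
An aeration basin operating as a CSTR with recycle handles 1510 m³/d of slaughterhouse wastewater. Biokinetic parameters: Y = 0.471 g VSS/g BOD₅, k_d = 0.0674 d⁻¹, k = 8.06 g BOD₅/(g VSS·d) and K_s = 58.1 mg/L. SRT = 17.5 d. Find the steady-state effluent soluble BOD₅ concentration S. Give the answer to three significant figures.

For a completely mixed reactor with recycle the Lawrence–McCarty relation gives S = K_s·(1 + k_d·θ_c) / [θ_c·(Y·k − k_d) − 1] = 58.1 × (1 + 0.0674 × 17.5) / [17.5 × (0.471 × 8.06 − 0.0674) − 1] = 126.6 / 64.26 = 1.971 mg/L.

S ≈ 1.97 mg/L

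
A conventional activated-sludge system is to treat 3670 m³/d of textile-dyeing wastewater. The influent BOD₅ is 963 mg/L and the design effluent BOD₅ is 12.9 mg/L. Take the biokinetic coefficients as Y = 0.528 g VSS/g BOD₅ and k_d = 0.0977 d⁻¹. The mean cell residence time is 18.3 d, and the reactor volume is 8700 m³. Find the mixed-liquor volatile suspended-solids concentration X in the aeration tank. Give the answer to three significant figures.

Solving the biomass balance for X: X = Y Q (S₀−S) θ_c / [V (1+k_d θ_c)] = 0.528 × 3670 × (963 − 12.9) × 18.3 / [8700 × (1 + 0.0977 × 18.3)] = 1389 mg/L.

X ≈ 1390 mg/L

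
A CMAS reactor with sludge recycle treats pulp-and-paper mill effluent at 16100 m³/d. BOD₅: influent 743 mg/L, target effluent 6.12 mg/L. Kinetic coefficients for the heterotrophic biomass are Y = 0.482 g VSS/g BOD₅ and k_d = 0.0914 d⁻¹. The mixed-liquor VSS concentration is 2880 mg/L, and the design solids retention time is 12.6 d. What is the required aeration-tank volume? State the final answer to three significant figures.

Steady-state biomass mass balance: V·X·(1 + k_d·θ_c) = Y·Q·(S₀ − S)·θ_c, so V = 0.482 × 16100 × (743 − 6.12) × 12.6 / [2880 × (1 + 0.0914 × 12.6)] = 7.21×10^7 / 6197 = 11627 m³.

V ≈ 11600 m³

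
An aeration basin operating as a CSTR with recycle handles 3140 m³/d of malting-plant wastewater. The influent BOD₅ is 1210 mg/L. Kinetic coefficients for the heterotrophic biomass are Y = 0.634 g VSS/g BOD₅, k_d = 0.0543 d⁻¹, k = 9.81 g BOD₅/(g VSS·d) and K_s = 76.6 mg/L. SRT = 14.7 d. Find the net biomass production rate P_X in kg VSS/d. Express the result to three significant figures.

For a completely mixed reactor with recycle the Lawrence–McCarty relation gives S = K_s·(1 + k_d·θ_c) / [θ_c·(Y·k − k_d) − 1] = 76.6 × (1 + 0.0543 × 14.7) / [14.7 × (0.634 × 9.81 − 0.0543) − 1] = 137.7 / 89.63 = 1.537 mg/L.
Observed yield with endogenous decay: Y_obs = Y / (1 + k_d·θ_c) = 0.634 / (1 + 0.0543 × 14.7) = 0.634 / 1.798 = 0.3526 g VSS/g BOD₅.
Substrate removed = Q·(S₀ − S) = 3140 m³/d × (1210 − 1.54) g/m³ = 3.79×10^6 g/d = 3795 kg/d.
Net biomass production P_X = Y_obs × Q·(S₀ − S) = 0.3526 × 3795 = 1338 kg VSS/d.

P_X ≈ 1340 kg VSS/d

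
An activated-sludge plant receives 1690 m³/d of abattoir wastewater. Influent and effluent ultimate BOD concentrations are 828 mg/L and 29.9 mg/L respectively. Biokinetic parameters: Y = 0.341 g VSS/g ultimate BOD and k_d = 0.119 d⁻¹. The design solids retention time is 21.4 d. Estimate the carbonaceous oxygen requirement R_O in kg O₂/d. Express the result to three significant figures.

R_O ≈ 1160 kg O₂/d

Y_obs = Y / (1 + k_d θ_c) = 0.341 / (1 + 0.119 × 21.4) = 0.341 / 3.547 = 0.09615.
Q·(S₀ − S) = 1690 × (828 − 29.9) × 10⁻³ = 1349 kg/d removed.
Biomass synthesised: P_X = Y_obs × 1349 = 129.7 kg VSS/d.
Carbonaceous O₂ demand = substrate oxidised − cell-mass equivalent = 1349 − 1.42 × 129.7 = 1165 kg O₂/d.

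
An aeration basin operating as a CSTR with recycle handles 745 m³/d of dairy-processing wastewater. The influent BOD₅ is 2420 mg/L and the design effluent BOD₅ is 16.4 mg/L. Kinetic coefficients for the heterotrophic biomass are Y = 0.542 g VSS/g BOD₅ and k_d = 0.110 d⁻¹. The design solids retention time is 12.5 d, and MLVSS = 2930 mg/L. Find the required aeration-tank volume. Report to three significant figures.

V ≈ 1740 m³

From the SRT design equation V = Y Q (S₀−S) θ_c / [X (1 + k_d θ_c)] = 0.542 × 745 × (2420 − 16.4) × 12.5 / [2930 × (1 + 0.110 × 12.5)] = 1.21×10^7 / 6959 = 1743 m³.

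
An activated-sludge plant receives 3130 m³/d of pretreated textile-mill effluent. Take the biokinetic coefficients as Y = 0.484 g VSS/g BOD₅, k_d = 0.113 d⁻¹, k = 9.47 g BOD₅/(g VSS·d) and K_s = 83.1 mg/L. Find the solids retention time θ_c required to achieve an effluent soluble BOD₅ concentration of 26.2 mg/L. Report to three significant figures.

θ_c ≈ 1.01 d

At the target effluent, Y k S/(K_s+S) = 0.484×9.47×26.2/109.3 = 1.099 d⁻¹.
θ_c = 1/(μ − k_d) = 1/(1.099 − 0.113) = 1/0.9857 = 1.015 d.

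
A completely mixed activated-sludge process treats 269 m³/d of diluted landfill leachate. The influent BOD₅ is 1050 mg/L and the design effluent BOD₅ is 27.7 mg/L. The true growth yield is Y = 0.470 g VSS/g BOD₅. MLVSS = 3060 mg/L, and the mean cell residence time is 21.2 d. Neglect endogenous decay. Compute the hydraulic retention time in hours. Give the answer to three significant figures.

τ ≈ 79.9 h

V·X = Y·Q·ΔS·θ_c gives V = 0.470 × 269 × (1050 − 27.7) × 21.2 / 3060 = 895.5 m³.
HRT = V/Q = 895.5 m³ / 269 m³·d⁻¹ = 3.329 d × 24 = 79.89 h.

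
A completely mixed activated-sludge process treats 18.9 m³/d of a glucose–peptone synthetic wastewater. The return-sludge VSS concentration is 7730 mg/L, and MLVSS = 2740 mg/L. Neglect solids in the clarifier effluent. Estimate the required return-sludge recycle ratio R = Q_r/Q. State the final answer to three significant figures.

Solids balance on the clarifier gives (1+R)X = R·X_r, so R = X/(X_r − X) = 2740 / (7730 − 2740) = 0.5491.

R ≈ 0.549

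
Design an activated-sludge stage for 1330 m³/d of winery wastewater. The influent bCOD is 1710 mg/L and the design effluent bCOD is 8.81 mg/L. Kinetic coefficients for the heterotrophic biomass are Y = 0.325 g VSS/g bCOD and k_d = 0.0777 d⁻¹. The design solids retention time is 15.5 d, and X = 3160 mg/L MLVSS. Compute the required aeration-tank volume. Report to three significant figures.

V ≈ 1640 m³

Steady-state biomass mass balance: V·X·(1 + k_d·θ_c) = Y·Q·(S₀ − S)·θ_c, so V = 0.325 × 1330 × (1710 − 8.81) × 15.5 / [3160 × (1 + 0.0777 × 15.5)] = 1.14×10^7 / 6966 = 1636 m³.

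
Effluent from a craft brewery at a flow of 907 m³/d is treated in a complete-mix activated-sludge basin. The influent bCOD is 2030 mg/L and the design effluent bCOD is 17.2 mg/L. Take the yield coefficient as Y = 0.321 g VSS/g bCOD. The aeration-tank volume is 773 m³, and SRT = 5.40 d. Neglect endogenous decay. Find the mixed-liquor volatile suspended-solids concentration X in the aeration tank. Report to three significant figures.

X ≈ 4090 mg/L

From V·X = Y·Q·(S₀ − S)·θ_c (decay neglected): X = 0.321 × 907 × (2030 − 17.2) × 5.40 / 773 = 4094 mg/L.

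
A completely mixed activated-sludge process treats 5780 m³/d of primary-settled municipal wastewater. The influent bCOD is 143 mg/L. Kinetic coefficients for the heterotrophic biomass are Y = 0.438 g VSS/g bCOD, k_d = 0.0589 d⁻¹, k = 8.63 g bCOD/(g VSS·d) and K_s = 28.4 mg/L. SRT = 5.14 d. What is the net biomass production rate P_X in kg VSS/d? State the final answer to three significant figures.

Effluent substrate depends only on kinetics and SRT: S = K_s(1 + k_d θ_c) / [θ_c(Yk − k_d) − 1] = 28.4 × (1 + 0.0589 × 5.14) / [5.14 × (0.438 × 8.63 − 0.0589) − 1] = 37.00 / 18.13 = 2.041 mg/L.
The observed yield is Y_obs = Y/(1 + k_d·θ_c) = 0.438 / (1 + 0.0589 × 5.14) = 0.438 / 1.303 = 0.3362 g VSS per g bCOD removed.
ΔS = 143 − 2.04 = 141.0 mg/L, so the substrate removal rate is 5780 × 141.0/1000 = 814.7 kg bCOD/d.
Net biomass production P_X = Y_obs × Q·(S₀ − S) = 0.3362 × 814.7 = 273.9 kg VSS/d.

P_X ≈ 274 kg VSS/d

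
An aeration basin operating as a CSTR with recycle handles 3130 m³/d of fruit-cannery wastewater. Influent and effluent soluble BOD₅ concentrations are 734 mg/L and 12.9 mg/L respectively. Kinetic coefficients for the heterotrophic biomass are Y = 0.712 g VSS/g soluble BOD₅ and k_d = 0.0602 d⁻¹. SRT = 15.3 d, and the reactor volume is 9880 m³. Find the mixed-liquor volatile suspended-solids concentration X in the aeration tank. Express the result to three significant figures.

X ≈ 1300 mg/L

X = Y·Q·ΔS·θ_c / [V·(1 + k_d θ_c)] = 0.712 × 3130 × (734 − 12.9) × 15.3 / [9880 × (1 + 0.0602 × 15.3)] = 1295 mg/L.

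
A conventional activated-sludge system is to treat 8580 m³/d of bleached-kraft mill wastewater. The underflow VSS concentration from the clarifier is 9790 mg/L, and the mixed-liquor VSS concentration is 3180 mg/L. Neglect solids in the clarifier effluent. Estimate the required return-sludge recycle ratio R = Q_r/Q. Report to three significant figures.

R = Q_r/Q = X/(X_r − X) = 3180 / (9790 − 3180) = 0.4811.

R ≈ 0.481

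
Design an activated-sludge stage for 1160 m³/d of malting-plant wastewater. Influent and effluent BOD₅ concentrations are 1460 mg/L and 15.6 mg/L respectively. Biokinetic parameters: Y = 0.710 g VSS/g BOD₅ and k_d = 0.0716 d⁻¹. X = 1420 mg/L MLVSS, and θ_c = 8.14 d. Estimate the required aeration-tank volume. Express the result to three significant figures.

From the SRT design equation V = Y Q (S₀−S) θ_c / [X (1 + k_d θ_c)] = 0.710 × 1160 × (1460 − 15.6) × 8.14 / [1420 × (1 + 0.0716 × 8.14)] = 9.68×10^6 / 2248 = 4308 m³.

V ≈ 4310 m³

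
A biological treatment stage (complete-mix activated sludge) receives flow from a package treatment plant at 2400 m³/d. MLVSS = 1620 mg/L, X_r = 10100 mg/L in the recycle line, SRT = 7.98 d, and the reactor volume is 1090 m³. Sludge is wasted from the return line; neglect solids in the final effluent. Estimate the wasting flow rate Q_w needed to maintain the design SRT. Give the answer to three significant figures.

Q_w ≈ 21.9 m³/d

Wasting from the return line (neglecting effluent solids): Q_w = V·X / (θ_c·X_r) = 1090 × 1620 / (7.98 × 10100) = 21.91 m³/d.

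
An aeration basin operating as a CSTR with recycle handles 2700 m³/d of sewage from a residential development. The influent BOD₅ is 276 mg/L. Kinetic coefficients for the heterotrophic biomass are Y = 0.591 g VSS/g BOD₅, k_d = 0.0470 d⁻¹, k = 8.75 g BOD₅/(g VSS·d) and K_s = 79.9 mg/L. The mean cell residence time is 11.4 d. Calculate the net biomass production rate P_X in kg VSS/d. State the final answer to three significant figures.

P_X ≈ 285 kg VSS/d

Effluent substrate depends only on kinetics and SRT: S = K_s(1 + k_d θ_c) / [θ_c(Yk − k_d) − 1] = 79.9 × (1 + 0.0470 × 11.4) / [11.4 × (0.591 × 8.75 − 0.0470) − 1] = 122.7 / 57.42 = 2.137 mg/L.
Observed yield with endogenous decay: Y_obs = Y / (1 + k_d·θ_c) = 0.591 / (1 + 0.0470 × 11.4) = 0.591 / 1.536 = 0.3848 g VSS/g BOD₅.
Substrate removed = Q·(S₀ − S) = 2700 m³/d × (276 − 2.14) g/m³ = 7.39×10^5 g/d = 739.4 kg/d.
Net biomass production P_X = Y_obs × Q·(S₀ − S) = 0.3848 × 739.4 = 284.5 kg VSS/d.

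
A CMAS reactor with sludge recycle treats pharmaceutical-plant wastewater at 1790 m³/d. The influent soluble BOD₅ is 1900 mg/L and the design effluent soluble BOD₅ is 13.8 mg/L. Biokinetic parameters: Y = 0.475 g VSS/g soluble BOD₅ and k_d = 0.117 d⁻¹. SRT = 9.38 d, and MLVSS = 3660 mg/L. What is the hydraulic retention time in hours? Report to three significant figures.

From the SRT design equation V = Y Q (S₀−S) θ_c / [X (1 + k_d θ_c)] = 0.475 × 1790 × (1900 − 13.8) × 9.38 / [3660 × (1 + 0.117 × 9.38)] = 1.5×10^7 / 7677 = 1960 m³.
Hydraulic retention time τ = V/Q = 1960 / 1790 = 1.095 d = 26.27 h.

τ ≈ 26.3 h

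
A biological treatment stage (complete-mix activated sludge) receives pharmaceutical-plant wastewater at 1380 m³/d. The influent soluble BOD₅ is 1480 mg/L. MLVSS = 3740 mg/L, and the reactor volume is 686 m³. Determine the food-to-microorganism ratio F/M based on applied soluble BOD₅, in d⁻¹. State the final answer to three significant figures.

F/M ≈ 0.796 d⁻¹

Food-to-microorganism ratio F/M = Q S₀ / (V X) = 1380 × 1480 / (686.0 × 3740) = 0.7961 d⁻¹.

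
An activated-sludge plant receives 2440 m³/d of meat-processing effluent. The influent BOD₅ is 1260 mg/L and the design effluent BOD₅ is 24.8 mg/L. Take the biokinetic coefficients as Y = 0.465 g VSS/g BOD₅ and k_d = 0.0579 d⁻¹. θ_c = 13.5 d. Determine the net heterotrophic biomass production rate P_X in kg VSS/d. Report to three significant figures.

P_X ≈ 787 kg VSS/d

The observed yield is Y_obs = Y/(1 + k_d·θ_c) = 0.465 / (1 + 0.0579 × 13.5) = 0.465 / 1.782 = 0.2610 g VSS per g BOD₅ removed.
ΔS = 1260 − 24.8 = 1235 mg/L, so the substrate removal rate is 2440 × 1235/1000 = 3014 kg BOD₅/d.
So the net sludge growth is P_X = 0.2610 × 3014 = 786.6 kg VSS/d.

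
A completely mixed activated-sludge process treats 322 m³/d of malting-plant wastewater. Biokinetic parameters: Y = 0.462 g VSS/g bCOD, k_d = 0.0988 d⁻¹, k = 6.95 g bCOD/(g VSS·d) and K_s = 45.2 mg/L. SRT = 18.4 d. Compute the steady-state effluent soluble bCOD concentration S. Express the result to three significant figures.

S ≈ 2.26 mg/L

For a completely mixed reactor with recycle the Lawrence–McCarty relation gives S = K_s·(1 + k_d·θ_c) / [θ_c·(Y·k − k_d) − 1] = 45.2 × (1 + 0.0988 × 18.4) / [18.4 × (0.462 × 6.95 − 0.0988) − 1] = 127.4 / 56.26 = 2.264 mg/L.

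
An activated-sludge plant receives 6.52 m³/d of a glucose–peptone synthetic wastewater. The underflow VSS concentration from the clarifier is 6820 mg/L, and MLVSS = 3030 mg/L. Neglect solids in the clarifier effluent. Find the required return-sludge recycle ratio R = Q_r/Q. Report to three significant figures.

R ≈ 0.799

Solids balance on the clarifier gives (1+R)X = R·X_r, so R = X/(X_r − X) = 3030 / (6820 − 3030) = 0.7995.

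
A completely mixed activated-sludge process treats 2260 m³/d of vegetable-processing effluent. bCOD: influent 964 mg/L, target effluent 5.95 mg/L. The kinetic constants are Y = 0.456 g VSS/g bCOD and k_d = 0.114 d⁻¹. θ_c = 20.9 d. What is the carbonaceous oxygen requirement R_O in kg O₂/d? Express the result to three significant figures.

Correct the yield for decay: Y_obs = Y/(1 + k_d θ_c) = 0.456 / (1 + 0.114 × 20.9) = 0.456 / 3.383 = 0.1348.
Q·(S₀ − S) = 2260 × (964 − 5.95) × 10⁻³ = 2165 kg/d removed.
Biomass synthesised: P_X = Y_obs × 2165 = 291.9 kg VSS/d.
R_O = Q·(S₀ − S) − 1.42·P_X = 2165 − 1.42 × 291.9 = 1751 kg O₂/d.

R_O ≈ 1750 kg O₂/d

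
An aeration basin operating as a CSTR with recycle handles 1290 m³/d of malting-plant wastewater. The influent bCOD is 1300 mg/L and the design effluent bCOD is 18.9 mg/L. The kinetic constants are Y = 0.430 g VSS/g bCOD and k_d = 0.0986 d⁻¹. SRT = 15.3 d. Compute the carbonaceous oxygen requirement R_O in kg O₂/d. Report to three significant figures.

R_O ≈ 1250 kg O₂/d

Observed yield with endogenous decay: Y_obs = Y / (1 + k_d·θ_c) = 0.430 / (1 + 0.0986 × 15.3) = 0.430 / 2.509 = 0.1714 g VSS/g bCOD.
Substrate removed = Q·(S₀ − S) = 1290 m³/d × (1300 − 18.9) g/m³ = 1.65×10^6 g/d = 1653 kg/d.
Biomass synthesised: P_X = Y_obs × 1653 = 283.3 kg VSS/d.
R_O = Q·(S₀ − S) − 1.42·P_X = 1653 − 1.42 × 283.3 = 1250 kg O₂/d.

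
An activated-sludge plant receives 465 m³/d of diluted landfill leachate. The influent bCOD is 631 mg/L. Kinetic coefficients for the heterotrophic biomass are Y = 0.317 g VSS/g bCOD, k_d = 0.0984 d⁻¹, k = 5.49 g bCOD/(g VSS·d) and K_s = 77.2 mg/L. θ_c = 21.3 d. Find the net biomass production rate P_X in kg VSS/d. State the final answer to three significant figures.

P_X ≈ 29.7 kg VSS/d

Effluent substrate depends only on kinetics and SRT: S = K_s(1 + k_d θ_c) / [θ_c(Yk − k_d) − 1] = 77.2 × (1 + 0.0984 × 21.3) / [21.3 × (0.317 × 5.49 − 0.0984) − 1] = 239.0 / 33.97 = 7.035 mg/L.
Observed yield with endogenous decay: Y_obs = Y / (1 + k_d·θ_c) = 0.317 / (1 + 0.0984 × 21.3) = 0.317 / 3.096 = 0.1024 g VSS/g bCOD.
Mass of bCOD removed per day: Q(S₀ − S) = 465 × 624.0 g/m³ = 290.1 kg/d.
Biomass produced: P_X = Y_obs·Q·ΔS = 0.1024 × 290.1 ≈ 29.71 kg VSS/d.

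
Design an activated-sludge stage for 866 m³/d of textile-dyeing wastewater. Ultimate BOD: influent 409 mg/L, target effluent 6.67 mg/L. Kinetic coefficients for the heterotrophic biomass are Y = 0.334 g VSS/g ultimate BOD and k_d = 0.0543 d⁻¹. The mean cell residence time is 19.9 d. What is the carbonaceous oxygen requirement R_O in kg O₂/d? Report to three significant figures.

R_O ≈ 269 kg O₂/d

Y_obs = Y / (1 + k_d θ_c) = 0.334 / (1 + 0.0543 × 19.9) = 0.334 / 2.081 = 0.1605.
Mass of ultimate BOD removed per day: Q(S₀ − S) = 866 × 402.3 g/m³ = 348.4 kg/d.
Net sludge production P_X = 0.1605 × 348.4 = 55.93 kg VSS/d.
Carbonaceous O₂ demand = substrate oxidised − cell-mass equivalent = 348.4 − 1.42 × 55.93 = 269.0 kg O₂/d.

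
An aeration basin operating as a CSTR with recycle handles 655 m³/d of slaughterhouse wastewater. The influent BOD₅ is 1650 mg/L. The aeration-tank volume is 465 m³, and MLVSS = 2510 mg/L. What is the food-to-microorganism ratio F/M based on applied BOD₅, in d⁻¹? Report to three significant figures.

F/M ≈ 0.926 d⁻¹

Food-to-microorganism ratio F/M = Q S₀ / (V X) = 655 × 1650 / (465.0 × 2510) = 0.9260 d⁻¹.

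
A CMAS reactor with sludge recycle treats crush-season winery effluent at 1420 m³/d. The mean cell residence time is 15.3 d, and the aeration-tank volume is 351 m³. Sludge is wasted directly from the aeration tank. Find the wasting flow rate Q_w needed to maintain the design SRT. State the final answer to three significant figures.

With mixed-liquor wasting, θ_c = V/Q_w, so Q_w = V/θ_c = 351.0/15.3 = 22.94 m³/d.

Q_w ≈ 22.9 m³/d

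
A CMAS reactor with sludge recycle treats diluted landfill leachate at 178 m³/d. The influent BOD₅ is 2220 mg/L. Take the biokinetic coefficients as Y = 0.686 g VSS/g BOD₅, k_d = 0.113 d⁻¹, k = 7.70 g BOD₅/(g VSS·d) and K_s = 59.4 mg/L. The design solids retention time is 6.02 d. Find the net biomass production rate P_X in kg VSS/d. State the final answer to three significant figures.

For a completely mixed reactor with recycle the Lawrence–McCarty relation gives S = K_s·(1 + k_d·θ_c) / [θ_c·(Y·k − k_d) − 1] = 59.4 × (1 + 0.113 × 6.02) / [6.02 × (0.686 × 7.70 − 0.113) − 1] = 99.81 / 30.12 = 3.314 mg/L.
Correct the yield for decay: Y_obs = Y/(1 + k_d θ_c) = 0.686 / (1 + 0.113 × 6.02) = 0.686 / 1.680 = 0.4083.
Substrate removed = Q·(S₀ − S) = 178 m³/d × (2220 − 3.31) g/m³ = 3.95×10^5 g/d = 394.6 kg/d.
Biomass produced: P_X = Y_obs·Q·ΔS = 0.4083 × 394.6 ≈ 161.1 kg VSS/d.

P_X ≈ 161 kg VSS/d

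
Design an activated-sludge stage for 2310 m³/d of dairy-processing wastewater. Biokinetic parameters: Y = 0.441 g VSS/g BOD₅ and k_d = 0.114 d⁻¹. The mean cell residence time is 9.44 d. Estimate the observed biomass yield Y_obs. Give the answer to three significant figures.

Y_obs ≈ 0.212 g VSS/g BOD₅

Observed yield with endogenous decay: Y_obs = Y / (1 + k_d·θ_c) = 0.441 / (1 + 0.114 × 9.44) = 0.441 / 2.076 = 0.2124 g VSS/g BOD₅.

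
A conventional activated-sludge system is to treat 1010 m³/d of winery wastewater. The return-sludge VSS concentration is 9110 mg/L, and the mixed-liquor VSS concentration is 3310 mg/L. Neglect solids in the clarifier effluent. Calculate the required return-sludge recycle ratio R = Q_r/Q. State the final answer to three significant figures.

R = Q_r/Q = X/(X_r − X) = 3310 / (9110 − 3310) = 0.5707.

R ≈ 0.571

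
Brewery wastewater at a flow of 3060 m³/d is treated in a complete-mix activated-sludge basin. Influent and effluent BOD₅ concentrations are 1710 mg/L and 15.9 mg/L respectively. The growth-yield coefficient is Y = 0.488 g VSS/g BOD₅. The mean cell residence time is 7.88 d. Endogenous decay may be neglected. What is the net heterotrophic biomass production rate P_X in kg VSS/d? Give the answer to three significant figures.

No decay correction is needed, so Y_obs = Y = 0.488.
ΔS = 1710 − 15.9 = 1694 mg/L, so the substrate removal rate is 3060 × 1694/1000 = 5184 kg BOD₅/d.
Net biomass production P_X = Y_obs × Q·(S₀ − S) = 0.4880 × 5184 = 2530 kg VSS/d.

P_X ≈ 2530 kg VSS/d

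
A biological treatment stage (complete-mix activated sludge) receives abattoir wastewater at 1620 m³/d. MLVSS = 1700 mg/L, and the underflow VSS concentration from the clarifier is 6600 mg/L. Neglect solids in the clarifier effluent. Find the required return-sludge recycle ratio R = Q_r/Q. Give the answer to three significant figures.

R ≈ 0.347

Mass balance around the secondary clarifier (neglecting effluent solids): R = X / (X_r − X) = 1700 / (6600 − 1700) = 0.3469.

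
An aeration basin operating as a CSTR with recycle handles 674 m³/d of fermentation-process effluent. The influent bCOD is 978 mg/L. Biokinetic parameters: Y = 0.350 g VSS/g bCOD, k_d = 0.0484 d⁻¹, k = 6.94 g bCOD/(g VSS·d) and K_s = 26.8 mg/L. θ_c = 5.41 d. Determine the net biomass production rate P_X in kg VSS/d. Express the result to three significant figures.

From the Monod/SRT balance for a CMAS, S = K_s·(1+k_d θ_c)/[θ_c·(Y k − k_d) − 1] = 26.8 × (1 + 0.0484 × 5.41) / [5.41 × (0.350 × 6.94 − 0.0484) − 1] = 33.82 / 11.88 = 2.847 mg/L.
The observed yield is Y_obs = Y/(1 + k_d·θ_c) = 0.350 / (1 + 0.0484 × 5.41) = 0.350 / 1.262 = 0.2774 g VSS per g bCOD removed.
Substrate removed = Q·(S₀ − S) = 674 m³/d × (978 − 2.85) g/m³ = 6.57×10^5 g/d = 657.3 kg/d.
P_X = Y_obs · Q(S₀ − S) = 0.2774 × 657.3 = 182.3 kg VSS/d.

P_X ≈ 182 kg VSS/d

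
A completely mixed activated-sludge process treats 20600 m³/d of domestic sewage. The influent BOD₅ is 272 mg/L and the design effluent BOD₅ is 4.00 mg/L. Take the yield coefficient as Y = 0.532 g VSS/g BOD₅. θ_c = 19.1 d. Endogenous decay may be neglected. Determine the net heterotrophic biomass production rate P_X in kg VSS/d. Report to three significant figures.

P_X ≈ 2940 kg VSS/d

Since k_d ≈ 0, Y_obs = Y = 0.532 g VSS/g BOD₅.
Q·(S₀ − S) = 20600 × (272 − 4.00) × 10⁻³ = 5521 kg/d removed.
Biomass produced: P_X = Y_obs·Q·ΔS = 0.5320 × 5521 ≈ 2937 kg VSS/d.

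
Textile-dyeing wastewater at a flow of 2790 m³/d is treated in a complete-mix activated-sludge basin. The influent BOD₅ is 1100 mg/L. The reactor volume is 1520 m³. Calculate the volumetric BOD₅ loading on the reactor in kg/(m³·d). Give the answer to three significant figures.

Volumetric loading L_v = Q·S₀ / V = 2790 × 1100 g/m³ / 1520 m³ = 2019 g/(m³·d) = 2.019 kg BOD₅/(m³·d).

L_v ≈ 2.02 kg BOD₅/(m³·d)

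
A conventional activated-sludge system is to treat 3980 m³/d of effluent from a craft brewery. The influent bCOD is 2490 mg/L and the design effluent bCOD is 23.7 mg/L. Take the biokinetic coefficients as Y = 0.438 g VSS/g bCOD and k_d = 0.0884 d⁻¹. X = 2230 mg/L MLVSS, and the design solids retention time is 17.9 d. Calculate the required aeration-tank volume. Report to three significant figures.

V ≈ 13400 m³

Steady-state biomass mass balance: V·X·(1 + k_d·θ_c) = Y·Q·(S₀ − S)·θ_c, so V = 0.438 × 3980 × (2490 − 23.7) × 17.9 / [2230 × (1 + 0.0884 × 17.9)] = 7.7×10^7 / 5759 = 13364 m³.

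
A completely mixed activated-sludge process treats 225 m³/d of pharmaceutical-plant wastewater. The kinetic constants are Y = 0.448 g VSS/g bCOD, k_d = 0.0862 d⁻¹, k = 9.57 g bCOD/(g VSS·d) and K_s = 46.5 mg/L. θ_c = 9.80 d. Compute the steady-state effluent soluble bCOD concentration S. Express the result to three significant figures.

From the Monod/SRT balance for a CMAS, S = K_s·(1+k_d θ_c)/[θ_c·(Y k − k_d) − 1] = 46.5 × (1 + 0.0862 × 9.80) / [9.80 × (0.448 × 9.57 − 0.0862) − 1] = 85.78 / 40.17 = 2.135 mg/L.

S ≈ 2.14 mg/L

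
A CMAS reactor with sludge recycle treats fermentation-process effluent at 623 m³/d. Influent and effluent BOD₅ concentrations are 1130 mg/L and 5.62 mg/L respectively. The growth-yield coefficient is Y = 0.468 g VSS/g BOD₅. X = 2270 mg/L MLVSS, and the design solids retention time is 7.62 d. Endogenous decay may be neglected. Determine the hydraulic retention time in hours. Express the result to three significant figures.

Biomass mass balance (decay neglected): V·X = Y·Q·(S₀ − S)·θ_c, so V = 0.468 × 623 × (1130 − 5.62) × 7.62 / 2270 = 1100 m³.
Hydraulic retention time τ = V/Q = 1100 / 623 = 1.766 d = 42.39 h.

τ ≈ 42.4 h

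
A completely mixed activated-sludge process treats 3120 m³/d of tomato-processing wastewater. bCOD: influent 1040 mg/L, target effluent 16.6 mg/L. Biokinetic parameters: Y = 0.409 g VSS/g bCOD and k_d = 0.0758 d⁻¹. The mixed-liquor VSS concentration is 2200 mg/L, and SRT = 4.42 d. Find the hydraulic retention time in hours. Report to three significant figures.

Rearranging the biomass balance for a CMAS with decay, V = Y·Q·ΔS·θ_c / [X·(1+k_d θ_c)] = 0.409 × 3120 × (1040 − 16.6) × 4.42 / [2200 × (1 + 0.0758 × 4.42)] = 5.77×10^6 / 2937 = 1965 m³.
Hydraulic retention time τ = V/Q = 1965 / 3120 = 0.6299 d = 15.12 h.

τ ≈ 15.1 h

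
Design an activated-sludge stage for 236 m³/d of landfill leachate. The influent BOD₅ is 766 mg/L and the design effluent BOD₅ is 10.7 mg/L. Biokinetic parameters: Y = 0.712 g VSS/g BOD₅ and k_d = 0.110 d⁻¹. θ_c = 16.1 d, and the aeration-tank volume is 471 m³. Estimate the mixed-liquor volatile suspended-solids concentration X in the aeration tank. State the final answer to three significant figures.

X = Y·Q·ΔS·θ_c / [V·(1 + k_d θ_c)] = 0.712 × 236 × (766 − 10.7) × 16.1 / [471 × (1 + 0.110 × 16.1)] = 1566 mg/L.

X ≈ 1570 mg/L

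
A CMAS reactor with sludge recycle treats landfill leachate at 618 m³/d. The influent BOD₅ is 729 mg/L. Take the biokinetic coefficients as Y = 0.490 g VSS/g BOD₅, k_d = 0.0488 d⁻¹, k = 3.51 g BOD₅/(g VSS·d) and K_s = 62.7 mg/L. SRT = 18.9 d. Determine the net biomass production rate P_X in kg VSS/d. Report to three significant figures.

Effluent substrate depends only on kinetics and SRT: S = K_s(1 + k_d θ_c) / [θ_c(Yk − k_d) − 1] = 62.7 × (1 + 0.0488 × 18.9) / [18.9 × (0.490 × 3.51 − 0.0488) − 1] = 120.5 / 30.58 = 3.941 mg/L.
The observed yield is Y_obs = Y/(1 + k_d·θ_c) = 0.490 / (1 + 0.0488 × 18.9) = 0.490 / 1.922 = 0.2549 g VSS per g BOD₅ removed.
Q·(S₀ − S) = 618 × (729 − 3.94) × 10⁻³ = 448.1 kg/d removed.
P_X = Y_obs · Q(S₀ − S) = 0.2549 × 448.1 = 114.2 kg VSS/d.

P_X ≈ 114 kg VSS/d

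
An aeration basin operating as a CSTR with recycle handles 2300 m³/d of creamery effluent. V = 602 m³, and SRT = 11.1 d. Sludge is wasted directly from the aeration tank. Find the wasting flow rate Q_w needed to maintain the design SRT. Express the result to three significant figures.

Q_w ≈ 54.2 m³/d

For wasting at MLVSS concentration, Q_w = V/θ_c = 602.0/11.1 = 54.23 m³/d.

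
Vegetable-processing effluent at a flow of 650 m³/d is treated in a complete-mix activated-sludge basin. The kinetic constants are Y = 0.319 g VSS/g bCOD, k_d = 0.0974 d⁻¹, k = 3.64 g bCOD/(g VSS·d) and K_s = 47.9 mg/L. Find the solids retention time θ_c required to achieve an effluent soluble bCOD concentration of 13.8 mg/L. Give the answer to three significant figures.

Specific growth rate at S = 13.8 mg/L: μ = YkS/(K_s+S) = 0.319·3.64·13.8/(47.9+13.8) = 0.2597 d⁻¹.
θ_c = 1/(μ − k_d) = 1/(0.2597 − 0.0974) = 1/0.1623 = 6.161 d.

θ_c ≈ 6.16 d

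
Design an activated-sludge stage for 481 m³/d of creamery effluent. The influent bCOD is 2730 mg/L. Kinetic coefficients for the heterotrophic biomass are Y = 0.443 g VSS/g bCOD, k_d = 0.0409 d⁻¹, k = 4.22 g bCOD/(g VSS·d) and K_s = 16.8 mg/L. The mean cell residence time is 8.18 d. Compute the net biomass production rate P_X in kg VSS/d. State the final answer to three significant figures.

For a completely mixed reactor with recycle the Lawrence–McCarty relation gives S = K_s·(1 + k_d·θ_c) / [θ_c·(Y·k − k_d) − 1] = 16.8 × (1 + 0.0409 × 8.18) / [8.18 × (0.443 × 4.22 − 0.0409) − 1] = 22.42 / 13.96 = 1.606 mg/L.
Observed yield with endogenous decay: Y_obs = Y / (1 + k_d·θ_c) = 0.443 / (1 + 0.0409 × 8.18) = 0.443 / 1.335 = 0.3319 g VSS/g bCOD.
Substrate removed = Q·(S₀ − S) = 481 m³/d × (2730 − 1.61) g/m³ = 1.31×10^6 g/d = 1312 kg/d.
P_X = Y_obs · Q(S₀ − S) = 0.3319 × 1312 = 435.6 kg VSS/d.

P_X ≈ 436 kg VSS/d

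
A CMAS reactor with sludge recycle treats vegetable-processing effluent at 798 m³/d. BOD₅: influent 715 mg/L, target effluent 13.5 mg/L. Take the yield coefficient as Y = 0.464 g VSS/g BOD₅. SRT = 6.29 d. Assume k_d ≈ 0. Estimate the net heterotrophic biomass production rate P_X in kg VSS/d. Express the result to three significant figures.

P_X ≈ 260 kg VSS/d

With endogenous decay neglected, the observed yield equals the true yield: Y_obs = Y = 0.464 g VSS/g BOD₅.
Q·(S₀ − S) = 798 × (715 − 13.5) × 10⁻³ = 559.8 kg/d removed.
P_X = Y_obs · Q(S₀ − S) = 0.4640 × 559.8 = 259.7 kg VSS/d.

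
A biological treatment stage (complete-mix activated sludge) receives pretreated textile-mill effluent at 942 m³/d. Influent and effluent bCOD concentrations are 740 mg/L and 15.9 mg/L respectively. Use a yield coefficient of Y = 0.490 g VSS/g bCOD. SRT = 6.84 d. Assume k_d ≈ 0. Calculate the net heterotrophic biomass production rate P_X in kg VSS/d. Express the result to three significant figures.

P_X ≈ 334 kg VSS/d

With endogenous decay neglected, the observed yield equals the true yield: Y_obs = Y = 0.490 g VSS/g bCOD.
Substrate removed = Q·(S₀ − S) = 942 m³/d × (740 − 15.9) g/m³ = 6.82×10^5 g/d = 682.1 kg/d.
Net biomass production P_X = Y_obs × Q·(S₀ − S) = 0.4900 × 682.1 = 334.2 kg VSS/d.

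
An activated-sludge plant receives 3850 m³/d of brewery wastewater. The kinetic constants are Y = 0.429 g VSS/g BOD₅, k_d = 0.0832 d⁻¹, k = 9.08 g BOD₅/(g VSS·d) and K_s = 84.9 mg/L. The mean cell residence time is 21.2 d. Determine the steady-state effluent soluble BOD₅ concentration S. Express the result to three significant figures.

S ≈ 2.94 mg/L

From the Monod/SRT balance for a CMAS, S = K_s·(1+k_d θ_c)/[θ_c·(Y k − k_d) − 1] = 84.9 × (1 + 0.0832 × 21.2) / [21.2 × (0.429 × 9.08 − 0.0832) − 1] = 234.7 / 79.82 = 2.940 mg/L.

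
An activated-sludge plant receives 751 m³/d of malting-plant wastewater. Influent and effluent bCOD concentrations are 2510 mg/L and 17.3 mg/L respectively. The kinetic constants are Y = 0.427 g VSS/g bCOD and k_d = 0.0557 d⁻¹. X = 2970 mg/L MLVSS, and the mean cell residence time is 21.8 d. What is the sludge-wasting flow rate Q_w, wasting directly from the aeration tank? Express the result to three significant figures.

Q_w ≈ 122 m³/d

Rearranging the biomass balance for a CMAS with decay, V = Y·Q·ΔS·θ_c / [X·(1+k_d θ_c)] = 0.427 × 751 × (2510 − 17.3) × 21.8 / [2970 × (1 + 0.0557 × 21.8)] = 1.74×10^7 / 6576 = 2650 m³.
For wasting at MLVSS concentration, Q_w = V/θ_c = 2650/21.8 = 121.5 m³/d.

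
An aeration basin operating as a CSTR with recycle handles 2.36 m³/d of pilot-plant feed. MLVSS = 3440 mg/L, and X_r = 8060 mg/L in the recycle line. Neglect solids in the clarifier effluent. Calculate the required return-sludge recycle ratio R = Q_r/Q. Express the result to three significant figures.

R ≈ 0.745

Mass balance around the secondary clarifier (neglecting effluent solids): R = X / (X_r − X) = 3440 / (8060 − 3440) = 0.7446.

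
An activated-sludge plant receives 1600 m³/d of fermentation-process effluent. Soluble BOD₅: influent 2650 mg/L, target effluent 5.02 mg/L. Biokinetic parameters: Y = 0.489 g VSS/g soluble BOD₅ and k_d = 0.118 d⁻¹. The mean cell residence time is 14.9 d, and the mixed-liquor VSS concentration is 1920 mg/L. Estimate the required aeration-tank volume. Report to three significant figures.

Rearranging the biomass balance for a CMAS with decay, V = Y·Q·ΔS·θ_c / [X·(1+k_d θ_c)] = 0.489 × 1600 × (2650 − 5.02) × 14.9 / [1920 × (1 + 0.118 × 14.9)] = 3.08×10^7 / 5296 = 5823 m³.

V ≈ 5820 m³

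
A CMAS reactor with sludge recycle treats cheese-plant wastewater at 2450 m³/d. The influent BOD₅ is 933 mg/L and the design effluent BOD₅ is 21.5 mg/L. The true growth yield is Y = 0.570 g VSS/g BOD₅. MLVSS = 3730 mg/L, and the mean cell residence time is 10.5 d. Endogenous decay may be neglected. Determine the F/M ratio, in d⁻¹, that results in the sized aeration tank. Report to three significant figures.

Biomass mass balance (decay neglected): V·X = Y·Q·(S₀ − S)·θ_c, so V = 0.570 × 2450 × (933 − 21.5) × 10.5 / 3730 = 3583 m³.
F/M = Q·S₀ / (V·X) = 2450 × 933 / (3583 × 3730) = 0.1710 g BOD₅·(g VSS·d)⁻¹.

F/M ≈ 0.171 d⁻¹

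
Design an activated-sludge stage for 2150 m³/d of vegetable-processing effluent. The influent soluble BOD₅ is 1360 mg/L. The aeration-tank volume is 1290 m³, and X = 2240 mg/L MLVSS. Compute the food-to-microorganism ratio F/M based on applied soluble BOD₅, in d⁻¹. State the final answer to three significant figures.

F/M ≈ 1.01 d⁻¹

F/M = applied load / biomass = Q·S₀/(V·X) = 2150 × 1360 / (1290 × 2240) = 1.012 d⁻¹.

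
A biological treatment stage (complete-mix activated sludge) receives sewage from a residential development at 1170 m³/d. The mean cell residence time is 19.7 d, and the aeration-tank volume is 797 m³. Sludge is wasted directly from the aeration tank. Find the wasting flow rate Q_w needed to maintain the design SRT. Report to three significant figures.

Q_w ≈ 40.5 m³/d

For wasting at MLVSS concentration, Q_w = V/θ_c = 797.0/19.7 = 40.46 m³/d.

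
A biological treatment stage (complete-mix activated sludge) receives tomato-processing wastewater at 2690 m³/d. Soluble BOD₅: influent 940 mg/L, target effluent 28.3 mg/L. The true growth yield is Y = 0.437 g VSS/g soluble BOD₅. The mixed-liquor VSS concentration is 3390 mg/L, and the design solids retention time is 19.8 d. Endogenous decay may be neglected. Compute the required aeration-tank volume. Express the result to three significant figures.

V ≈ 6260 m³

Biomass mass balance (decay neglected): V·X = Y·Q·(S₀ − S)·θ_c, so V = 0.437 × 2690 × (940 − 28.3) × 19.8 / 3390 = 6260 m³.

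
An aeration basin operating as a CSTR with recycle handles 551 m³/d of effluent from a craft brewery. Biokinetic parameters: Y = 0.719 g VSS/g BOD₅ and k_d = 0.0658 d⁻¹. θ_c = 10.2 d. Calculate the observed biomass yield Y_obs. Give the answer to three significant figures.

Y_obs ≈ 0.430 g VSS/g BOD₅

Y_obs = Y / (1 + k_d θ_c) = 0.719 / (1 + 0.0658 × 10.2) = 0.719 / 1.671 = 0.4302.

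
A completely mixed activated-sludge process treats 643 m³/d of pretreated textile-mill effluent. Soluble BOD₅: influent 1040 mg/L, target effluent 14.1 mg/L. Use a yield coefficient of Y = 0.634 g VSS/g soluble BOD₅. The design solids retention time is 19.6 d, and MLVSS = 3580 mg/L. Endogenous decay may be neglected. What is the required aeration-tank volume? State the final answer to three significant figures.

With k_d = 0 the design equation reduces to V = Y Q (S₀−S) θ_c / X = 0.634 × 643 × (1040 − 14.1) × 19.6 / 3580 = 2290 m³.

V ≈ 2290 m³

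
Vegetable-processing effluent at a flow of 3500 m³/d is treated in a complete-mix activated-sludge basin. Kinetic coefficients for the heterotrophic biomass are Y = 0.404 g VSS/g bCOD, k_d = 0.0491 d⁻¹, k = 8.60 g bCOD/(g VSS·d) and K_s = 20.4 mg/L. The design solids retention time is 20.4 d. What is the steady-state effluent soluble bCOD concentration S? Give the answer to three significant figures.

S ≈ 0.593 mg/L

Effluent substrate depends only on kinetics and SRT: S = K_s(1 + k_d θ_c) / [θ_c(Yk − k_d) − 1] = 20.4 × (1 + 0.0491 × 20.4) / [20.4 × (0.404 × 8.60 − 0.0491) − 1] = 40.83 / 68.88 = 0.5929 mg/L.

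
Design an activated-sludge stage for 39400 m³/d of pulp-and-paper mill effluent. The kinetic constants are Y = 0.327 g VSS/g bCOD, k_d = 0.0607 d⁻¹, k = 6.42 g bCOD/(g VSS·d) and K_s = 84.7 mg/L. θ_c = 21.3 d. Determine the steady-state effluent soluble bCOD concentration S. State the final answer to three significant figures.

S ≈ 4.58 mg/L

From the Monod/SRT balance for a CMAS, S = K_s·(1+k_d θ_c)/[θ_c·(Y k − k_d) − 1] = 84.7 × (1 + 0.0607 × 21.3) / [21.3 × (0.327 × 6.42 − 0.0607) − 1] = 194.2 / 42.42 = 4.578 mg/L.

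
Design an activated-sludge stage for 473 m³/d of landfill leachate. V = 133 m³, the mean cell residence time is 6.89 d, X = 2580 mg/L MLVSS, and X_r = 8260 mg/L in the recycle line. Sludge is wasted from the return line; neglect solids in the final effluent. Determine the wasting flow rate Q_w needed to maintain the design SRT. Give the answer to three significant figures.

Wasting from the return line (neglecting effluent solids): Q_w = V·X / (θ_c·X_r) = 133.0 × 2580 / (6.89 × 8260) = 6.029 m³/d.

Q_w ≈ 6.03 m³/d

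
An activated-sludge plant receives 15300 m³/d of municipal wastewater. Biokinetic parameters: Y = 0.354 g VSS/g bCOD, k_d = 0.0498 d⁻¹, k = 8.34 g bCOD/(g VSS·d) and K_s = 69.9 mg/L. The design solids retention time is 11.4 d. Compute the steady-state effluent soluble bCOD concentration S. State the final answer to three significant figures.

From the Monod/SRT balance for a CMAS, S = K_s·(1+k_d θ_c)/[θ_c·(Y k − k_d) − 1] = 69.9 × (1 + 0.0498 × 11.4) / [11.4 × (0.354 × 8.34 − 0.0498) − 1] = 109.6 / 32.09 = 3.415 mg/L.

S ≈ 3.41 mg/L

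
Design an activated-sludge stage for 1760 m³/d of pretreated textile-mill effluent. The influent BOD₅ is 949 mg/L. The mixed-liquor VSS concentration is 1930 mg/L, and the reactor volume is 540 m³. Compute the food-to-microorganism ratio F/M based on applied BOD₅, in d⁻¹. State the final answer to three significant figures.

F/M = applied load / biomass = Q·S₀/(V·X) = 1760 × 949 / (540.0 × 1930) = 1.603 d⁻¹.

F/M ≈ 1.60 d⁻¹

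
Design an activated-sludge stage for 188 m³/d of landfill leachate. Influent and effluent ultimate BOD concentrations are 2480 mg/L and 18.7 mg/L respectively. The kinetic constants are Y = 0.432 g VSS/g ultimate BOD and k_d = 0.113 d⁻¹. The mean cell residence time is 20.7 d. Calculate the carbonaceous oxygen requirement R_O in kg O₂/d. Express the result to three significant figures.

R_O ≈ 378 kg O₂/d

Y_obs = Y / (1 + k_d θ_c) = 0.432 / (1 + 0.113 × 20.7) = 0.432 / 3.339 = 0.1294.
Mass of ultimate BOD removed per day: Q(S₀ − S) = 188 × 2461 g/m³ = 462.7 kg/d.
P_X = Y_obs·Q·(S₀ − S) = 0.1294 × 462.7 = 59.87 kg VSS/d.
R_O = Q·ΔS − 1.42 P_X = 462.7 − 85.01 = 377.7 kg O₂/d.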